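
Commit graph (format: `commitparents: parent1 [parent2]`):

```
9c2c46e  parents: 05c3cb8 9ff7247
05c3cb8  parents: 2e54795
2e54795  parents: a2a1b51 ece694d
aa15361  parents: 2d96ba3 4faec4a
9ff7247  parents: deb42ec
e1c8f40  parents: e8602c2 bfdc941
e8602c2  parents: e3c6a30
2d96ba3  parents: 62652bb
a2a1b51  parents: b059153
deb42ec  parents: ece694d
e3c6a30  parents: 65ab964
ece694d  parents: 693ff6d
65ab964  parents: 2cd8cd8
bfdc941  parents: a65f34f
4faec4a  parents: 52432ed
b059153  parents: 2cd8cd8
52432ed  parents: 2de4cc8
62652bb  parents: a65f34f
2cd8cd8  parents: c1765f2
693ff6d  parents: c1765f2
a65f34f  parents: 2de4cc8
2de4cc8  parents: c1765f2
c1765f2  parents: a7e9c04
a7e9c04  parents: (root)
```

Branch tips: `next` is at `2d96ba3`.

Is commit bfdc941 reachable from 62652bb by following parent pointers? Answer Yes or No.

No

Ancestors of 62652bb: {2de4cc8, 62652bb, a65f34f, a7e9c04, c1765f2}.
bfdc941 is not in that set, so it is not an ancestor of 62652bb.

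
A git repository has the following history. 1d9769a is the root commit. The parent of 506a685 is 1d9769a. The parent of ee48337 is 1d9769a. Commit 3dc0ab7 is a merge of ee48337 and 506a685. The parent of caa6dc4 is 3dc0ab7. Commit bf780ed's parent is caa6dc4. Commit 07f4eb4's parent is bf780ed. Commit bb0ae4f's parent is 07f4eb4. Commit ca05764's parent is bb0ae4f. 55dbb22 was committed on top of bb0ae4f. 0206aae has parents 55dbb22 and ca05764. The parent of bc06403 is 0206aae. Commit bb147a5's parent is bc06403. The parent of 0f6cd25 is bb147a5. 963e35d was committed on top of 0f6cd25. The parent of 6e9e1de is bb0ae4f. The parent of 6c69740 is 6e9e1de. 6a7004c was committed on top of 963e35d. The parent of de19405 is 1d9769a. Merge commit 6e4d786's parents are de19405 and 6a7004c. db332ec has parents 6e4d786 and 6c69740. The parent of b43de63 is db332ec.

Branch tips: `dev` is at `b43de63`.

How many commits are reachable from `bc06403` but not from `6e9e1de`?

4

Reachable from bc06403: {0206aae, 07f4eb4, 1d9769a, 3dc0ab7, 506a685, 55dbb22, bb0ae4f, bc06403, bf780ed, ca05764, caa6dc4, ee48337}.
Reachable from 6e9e1de: {07f4eb4, 1d9769a, 3dc0ab7, 506a685, 6e9e1de, bb0ae4f, bf780ed, caa6dc4, ee48337}.
In bc06403's history but not 6e9e1de's: {0206aae, 55dbb22, bc06403, ca05764} — 4 commits.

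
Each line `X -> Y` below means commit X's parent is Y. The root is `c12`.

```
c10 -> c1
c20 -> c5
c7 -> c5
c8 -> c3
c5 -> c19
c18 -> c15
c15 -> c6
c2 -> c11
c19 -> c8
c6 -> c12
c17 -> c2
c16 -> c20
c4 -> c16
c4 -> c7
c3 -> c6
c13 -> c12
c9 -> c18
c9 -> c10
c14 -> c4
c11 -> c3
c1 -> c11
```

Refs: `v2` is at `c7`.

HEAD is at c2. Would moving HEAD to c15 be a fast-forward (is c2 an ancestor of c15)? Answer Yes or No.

A fast-forward from c2 to c15 is possible iff c2 is an ancestor of c15.
Ancestors of c15: {c12, c15, c6}.
c2 is not among them, so fast-forward is not possible.

No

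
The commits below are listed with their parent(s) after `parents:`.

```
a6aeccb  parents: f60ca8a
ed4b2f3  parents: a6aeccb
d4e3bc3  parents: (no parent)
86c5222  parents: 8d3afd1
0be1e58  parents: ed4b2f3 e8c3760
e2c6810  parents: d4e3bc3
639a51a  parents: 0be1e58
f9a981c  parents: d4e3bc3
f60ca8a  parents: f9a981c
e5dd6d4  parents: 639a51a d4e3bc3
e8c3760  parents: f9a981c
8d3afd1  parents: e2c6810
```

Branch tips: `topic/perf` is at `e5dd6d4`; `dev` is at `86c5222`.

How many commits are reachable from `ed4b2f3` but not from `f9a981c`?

3

Reachable from ed4b2f3: {a6aeccb, d4e3bc3, ed4b2f3, f60ca8a, f9a981c}.
Reachable from f9a981c: {d4e3bc3, f9a981c}.
In ed4b2f3's history but not f9a981c's: {a6aeccb, ed4b2f3, f60ca8a} — 3 commits.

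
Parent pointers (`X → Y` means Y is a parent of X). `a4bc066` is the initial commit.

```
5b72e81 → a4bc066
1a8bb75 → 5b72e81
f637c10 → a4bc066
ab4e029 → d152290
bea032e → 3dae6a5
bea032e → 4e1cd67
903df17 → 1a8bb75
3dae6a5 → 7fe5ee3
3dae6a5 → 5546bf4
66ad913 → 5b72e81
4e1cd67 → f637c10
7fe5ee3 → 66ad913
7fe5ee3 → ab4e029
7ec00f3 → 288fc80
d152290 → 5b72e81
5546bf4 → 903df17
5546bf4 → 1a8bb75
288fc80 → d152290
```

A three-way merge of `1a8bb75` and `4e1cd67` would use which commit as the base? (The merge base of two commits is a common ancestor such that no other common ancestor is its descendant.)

a4bc066

Ancestors of 1a8bb75: {1a8bb75, 5b72e81, a4bc066}.
Ancestors of 4e1cd67: {4e1cd67, a4bc066, f637c10}.
Common ancestors: {a4bc066}.
The only common ancestor is a4bc066, so it is the merge base.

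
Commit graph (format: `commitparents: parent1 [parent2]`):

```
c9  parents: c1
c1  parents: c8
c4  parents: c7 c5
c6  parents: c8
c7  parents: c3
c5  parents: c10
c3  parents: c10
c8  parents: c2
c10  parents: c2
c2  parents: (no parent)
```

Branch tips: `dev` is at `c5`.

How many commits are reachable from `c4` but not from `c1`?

5

Reachable from c4: {c10, c2, c3, c4, c5, c7}.
Reachable from c1: {c1, c2, c8}.
In c4's history but not c1's: {c10, c3, c4, c5, c7} — 5 commits.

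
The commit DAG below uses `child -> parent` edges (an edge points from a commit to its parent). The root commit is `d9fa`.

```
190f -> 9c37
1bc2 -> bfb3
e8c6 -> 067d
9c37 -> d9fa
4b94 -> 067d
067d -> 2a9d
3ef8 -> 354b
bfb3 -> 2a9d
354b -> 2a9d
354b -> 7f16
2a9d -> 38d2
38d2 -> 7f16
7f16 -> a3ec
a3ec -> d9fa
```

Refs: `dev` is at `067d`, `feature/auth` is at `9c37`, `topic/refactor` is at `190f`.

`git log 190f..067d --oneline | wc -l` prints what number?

5

Reachable from 067d: {067d, 2a9d, 38d2, 7f16, a3ec, d9fa}.
Reachable from 190f: {190f, 9c37, d9fa}.
In 067d's history but not 190f's: {067d, 2a9d, 38d2, 7f16, a3ec} — 5 commits.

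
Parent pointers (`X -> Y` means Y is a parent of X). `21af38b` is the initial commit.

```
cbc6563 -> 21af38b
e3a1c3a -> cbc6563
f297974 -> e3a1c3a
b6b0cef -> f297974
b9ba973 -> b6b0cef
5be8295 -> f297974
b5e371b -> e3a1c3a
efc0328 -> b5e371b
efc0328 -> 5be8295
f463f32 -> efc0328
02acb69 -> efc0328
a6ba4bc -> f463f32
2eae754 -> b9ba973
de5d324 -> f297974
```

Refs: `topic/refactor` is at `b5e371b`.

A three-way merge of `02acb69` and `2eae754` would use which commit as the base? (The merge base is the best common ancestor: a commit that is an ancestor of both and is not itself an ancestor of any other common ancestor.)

Ancestors of 02acb69: {02acb69, 21af38b, 5be8295, b5e371b, cbc6563, e3a1c3a, efc0328, f297974}.
Ancestors of 2eae754: {21af38b, 2eae754, b6b0cef, b9ba973, cbc6563, e3a1c3a, f297974}.
Common ancestors: {21af38b, cbc6563, e3a1c3a, f297974}.
Among these, f297974 is not an ancestor of any other common ancestor — it is the merge base.

f297974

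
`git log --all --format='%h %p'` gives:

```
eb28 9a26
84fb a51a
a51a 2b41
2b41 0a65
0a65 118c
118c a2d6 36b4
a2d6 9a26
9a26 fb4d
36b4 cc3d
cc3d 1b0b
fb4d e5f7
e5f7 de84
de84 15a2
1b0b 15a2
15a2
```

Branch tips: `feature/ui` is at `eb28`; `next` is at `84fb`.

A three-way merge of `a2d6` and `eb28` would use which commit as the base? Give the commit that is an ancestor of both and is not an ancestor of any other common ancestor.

9a26

Ancestors of a2d6: {15a2, 9a26, a2d6, de84, e5f7, fb4d}.
Ancestors of eb28: {15a2, 9a26, de84, e5f7, eb28, fb4d}.
Common ancestors: {15a2, 9a26, de84, e5f7, fb4d}.
Among these, 9a26 is not an ancestor of any other common ancestor — it is the merge base.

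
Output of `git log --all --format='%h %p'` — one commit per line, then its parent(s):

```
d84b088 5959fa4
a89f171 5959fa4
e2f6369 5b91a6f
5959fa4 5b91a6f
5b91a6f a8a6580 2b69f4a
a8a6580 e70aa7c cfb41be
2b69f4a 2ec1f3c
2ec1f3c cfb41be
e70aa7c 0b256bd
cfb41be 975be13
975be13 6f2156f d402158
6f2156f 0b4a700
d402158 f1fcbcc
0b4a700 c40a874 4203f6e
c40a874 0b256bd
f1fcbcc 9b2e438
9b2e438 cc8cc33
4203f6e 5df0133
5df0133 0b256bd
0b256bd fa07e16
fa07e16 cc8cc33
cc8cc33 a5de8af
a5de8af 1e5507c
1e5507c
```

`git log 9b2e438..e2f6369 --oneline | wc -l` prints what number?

17

Reachable from e2f6369: {0b256bd, 0b4a700, 1e5507c, 2b69f4a, 2ec1f3c, 4203f6e, 5b91a6f, 5df0133, 6f2156f, 975be13, 9b2e438, a5de8af, a8a6580, c40a874, cc8cc33, cfb41be, d402158, e2f6369, e70aa7c, f1fcbcc, fa07e16}.
Reachable from 9b2e438: {1e5507c, 9b2e438, a5de8af, cc8cc33}.
In e2f6369's history but not 9b2e438's: {0b256bd, 0b4a700, 2b69f4a, 2ec1f3c, 4203f6e, 5b91a6f, 5df0133, 6f2156f, 975be13, a8a6580, c40a874, cfb41be, d402158, e2f6369, e70aa7c, f1fcbcc, fa07e16} — 17 commits.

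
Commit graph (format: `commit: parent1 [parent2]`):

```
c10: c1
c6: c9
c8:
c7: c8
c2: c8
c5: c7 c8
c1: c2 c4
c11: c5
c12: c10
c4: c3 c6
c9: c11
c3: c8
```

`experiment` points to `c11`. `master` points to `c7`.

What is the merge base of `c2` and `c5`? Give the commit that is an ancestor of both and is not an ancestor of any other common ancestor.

Ancestors of c2: {c2, c8}.
Ancestors of c5: {c5, c7, c8}.
Common ancestors: {c8}.
The only common ancestor is c8, so it is the merge base.

c8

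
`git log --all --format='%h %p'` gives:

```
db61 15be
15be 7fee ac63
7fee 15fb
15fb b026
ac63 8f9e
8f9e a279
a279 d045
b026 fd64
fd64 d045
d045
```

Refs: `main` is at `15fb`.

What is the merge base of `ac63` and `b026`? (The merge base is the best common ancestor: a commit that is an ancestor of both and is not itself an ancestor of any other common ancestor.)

d045

Ancestors of ac63: {8f9e, a279, ac63, d045}.
Ancestors of b026: {b026, d045, fd64}.
Common ancestors: {d045}.
The only common ancestor is d045, so it is the merge base.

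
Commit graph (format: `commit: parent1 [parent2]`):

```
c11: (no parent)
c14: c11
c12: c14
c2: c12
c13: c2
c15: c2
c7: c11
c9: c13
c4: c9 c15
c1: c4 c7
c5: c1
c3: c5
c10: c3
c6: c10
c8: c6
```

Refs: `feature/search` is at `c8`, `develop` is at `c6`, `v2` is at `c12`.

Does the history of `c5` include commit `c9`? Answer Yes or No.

Yes

Ancestors of c5 (commits reachable by following parents): {c1, c11, c12, c13, c14, c15, c2, c4, c5, c7, c9}.
c9 is in that set, so it is an ancestor of c5.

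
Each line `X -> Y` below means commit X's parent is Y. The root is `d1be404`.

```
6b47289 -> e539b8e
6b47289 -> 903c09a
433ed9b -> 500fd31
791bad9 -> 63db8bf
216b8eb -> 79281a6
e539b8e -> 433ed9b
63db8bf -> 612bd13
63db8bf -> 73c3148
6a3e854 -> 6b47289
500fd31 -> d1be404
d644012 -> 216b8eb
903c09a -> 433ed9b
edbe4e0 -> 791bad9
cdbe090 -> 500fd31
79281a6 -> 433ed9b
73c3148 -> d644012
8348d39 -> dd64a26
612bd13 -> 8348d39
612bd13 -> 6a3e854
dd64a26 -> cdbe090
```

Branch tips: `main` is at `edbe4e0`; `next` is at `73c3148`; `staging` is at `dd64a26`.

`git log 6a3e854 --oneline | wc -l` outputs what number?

Walking parent pointers from 6a3e854: reachable set = {433ed9b, 500fd31, 6a3e854, 6b47289, 903c09a, d1be404, e539b8e}.
That is 7 commits.

7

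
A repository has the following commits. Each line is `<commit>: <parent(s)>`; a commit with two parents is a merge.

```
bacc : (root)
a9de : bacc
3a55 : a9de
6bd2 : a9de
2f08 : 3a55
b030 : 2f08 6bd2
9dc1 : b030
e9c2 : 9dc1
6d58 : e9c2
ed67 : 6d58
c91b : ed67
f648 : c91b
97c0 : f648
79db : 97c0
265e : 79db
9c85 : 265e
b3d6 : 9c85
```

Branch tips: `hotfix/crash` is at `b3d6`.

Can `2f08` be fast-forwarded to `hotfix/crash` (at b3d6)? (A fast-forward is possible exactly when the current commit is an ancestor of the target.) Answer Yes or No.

A fast-forward from 2f08 to b3d6 is possible iff 2f08 is an ancestor of b3d6.
Ancestors of b3d6: {265e, 2f08, 3a55, 6bd2, 6d58, 79db, 97c0, 9c85, 9dc1, a9de, b030, b3d6, bacc, c91b, e9c2, ed67, f648}.
2f08 is among them, so fast-forward is possible.

Yes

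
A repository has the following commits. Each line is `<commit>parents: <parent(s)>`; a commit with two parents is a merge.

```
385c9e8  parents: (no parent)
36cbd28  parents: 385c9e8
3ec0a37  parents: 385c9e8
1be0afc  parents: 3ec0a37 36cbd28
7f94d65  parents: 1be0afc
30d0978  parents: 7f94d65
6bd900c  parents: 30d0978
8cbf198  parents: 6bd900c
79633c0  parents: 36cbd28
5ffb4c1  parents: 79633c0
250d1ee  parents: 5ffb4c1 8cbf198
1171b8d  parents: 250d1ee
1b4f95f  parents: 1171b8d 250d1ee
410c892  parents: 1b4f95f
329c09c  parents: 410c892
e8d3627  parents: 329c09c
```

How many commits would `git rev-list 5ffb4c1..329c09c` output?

11

Reachable from 329c09c: {1171b8d, 1b4f95f, 1be0afc, 250d1ee, 30d0978, 329c09c, 36cbd28, 385c9e8, 3ec0a37, 410c892, 5ffb4c1, 6bd900c, 79633c0, 7f94d65, 8cbf198}.
Reachable from 5ffb4c1: {36cbd28, 385c9e8, 5ffb4c1, 79633c0}.
In 329c09c's history but not 5ffb4c1's: {1171b8d, 1b4f95f, 1be0afc, 250d1ee, 30d0978, 329c09c, 3ec0a37, 410c892, 6bd900c, 7f94d65, 8cbf198} — 11 commits.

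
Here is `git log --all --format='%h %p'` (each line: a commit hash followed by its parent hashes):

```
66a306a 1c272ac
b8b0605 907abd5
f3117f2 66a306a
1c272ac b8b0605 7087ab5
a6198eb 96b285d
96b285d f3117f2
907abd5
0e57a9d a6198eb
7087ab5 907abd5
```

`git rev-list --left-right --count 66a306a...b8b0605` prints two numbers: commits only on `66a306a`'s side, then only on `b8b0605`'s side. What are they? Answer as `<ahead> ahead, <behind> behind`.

Reachable from 66a306a: {1c272ac, 66a306a, 7087ab5, 907abd5, b8b0605}.
Reachable from b8b0605: {907abd5, b8b0605}.
Only in 66a306a's history (ahead): {1c272ac, 66a306a, 7087ab5} — 3.
Only in b8b0605's history (behind): {} — 0.

3 ahead, 0 behind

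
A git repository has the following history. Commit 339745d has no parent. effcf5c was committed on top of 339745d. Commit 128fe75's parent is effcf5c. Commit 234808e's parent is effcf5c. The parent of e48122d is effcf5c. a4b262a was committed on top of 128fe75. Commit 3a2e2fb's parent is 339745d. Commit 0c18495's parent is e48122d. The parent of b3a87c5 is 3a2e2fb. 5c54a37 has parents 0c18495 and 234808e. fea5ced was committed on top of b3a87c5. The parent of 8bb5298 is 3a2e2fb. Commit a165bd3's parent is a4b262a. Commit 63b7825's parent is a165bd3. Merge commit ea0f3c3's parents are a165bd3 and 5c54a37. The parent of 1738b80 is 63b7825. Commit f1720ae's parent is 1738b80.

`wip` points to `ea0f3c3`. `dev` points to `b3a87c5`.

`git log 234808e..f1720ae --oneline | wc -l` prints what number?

6

Reachable from f1720ae: {128fe75, 1738b80, 339745d, 63b7825, a165bd3, a4b262a, effcf5c, f1720ae}.
Reachable from 234808e: {234808e, 339745d, effcf5c}.
In f1720ae's history but not 234808e's: {128fe75, 1738b80, 63b7825, a165bd3, a4b262a, f1720ae} — 6 commits.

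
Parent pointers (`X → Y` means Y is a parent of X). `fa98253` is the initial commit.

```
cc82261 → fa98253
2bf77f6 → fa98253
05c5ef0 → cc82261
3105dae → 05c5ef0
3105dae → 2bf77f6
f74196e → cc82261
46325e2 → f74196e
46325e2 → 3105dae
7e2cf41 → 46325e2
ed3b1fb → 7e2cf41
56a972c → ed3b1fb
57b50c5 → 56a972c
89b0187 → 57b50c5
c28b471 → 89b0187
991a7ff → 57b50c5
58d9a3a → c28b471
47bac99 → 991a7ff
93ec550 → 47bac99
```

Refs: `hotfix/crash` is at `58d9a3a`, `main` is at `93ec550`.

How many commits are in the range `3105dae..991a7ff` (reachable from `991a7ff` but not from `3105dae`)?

7

Reachable from 991a7ff: {05c5ef0, 2bf77f6, 3105dae, 46325e2, 56a972c, 57b50c5, 7e2cf41, 991a7ff, cc82261, ed3b1fb, f74196e, fa98253}.
Reachable from 3105dae: {05c5ef0, 2bf77f6, 3105dae, cc82261, fa98253}.
In 991a7ff's history but not 3105dae's: {46325e2, 56a972c, 57b50c5, 7e2cf41, 991a7ff, ed3b1fb, f74196e} — 7 commits.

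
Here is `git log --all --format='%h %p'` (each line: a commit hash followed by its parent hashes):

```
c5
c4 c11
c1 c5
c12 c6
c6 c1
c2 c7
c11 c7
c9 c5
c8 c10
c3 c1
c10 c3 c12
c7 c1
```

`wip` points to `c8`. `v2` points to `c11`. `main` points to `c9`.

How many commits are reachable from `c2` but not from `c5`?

3

Reachable from c2: {c1, c2, c5, c7}.
Reachable from c5: {c5}.
In c2's history but not c5's: {c1, c2, c7} — 3 commits.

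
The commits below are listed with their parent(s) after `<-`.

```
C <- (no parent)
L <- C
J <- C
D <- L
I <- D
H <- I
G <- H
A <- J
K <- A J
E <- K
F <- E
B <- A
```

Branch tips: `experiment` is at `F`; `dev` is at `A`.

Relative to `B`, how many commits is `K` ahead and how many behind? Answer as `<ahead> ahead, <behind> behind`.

Reachable from K: {A, C, J, K}.
Reachable from B: {A, B, C, J}.
Only in K's history (ahead): {K} — 1.
Only in B's history (behind): {B} — 1.

1 ahead, 1 behind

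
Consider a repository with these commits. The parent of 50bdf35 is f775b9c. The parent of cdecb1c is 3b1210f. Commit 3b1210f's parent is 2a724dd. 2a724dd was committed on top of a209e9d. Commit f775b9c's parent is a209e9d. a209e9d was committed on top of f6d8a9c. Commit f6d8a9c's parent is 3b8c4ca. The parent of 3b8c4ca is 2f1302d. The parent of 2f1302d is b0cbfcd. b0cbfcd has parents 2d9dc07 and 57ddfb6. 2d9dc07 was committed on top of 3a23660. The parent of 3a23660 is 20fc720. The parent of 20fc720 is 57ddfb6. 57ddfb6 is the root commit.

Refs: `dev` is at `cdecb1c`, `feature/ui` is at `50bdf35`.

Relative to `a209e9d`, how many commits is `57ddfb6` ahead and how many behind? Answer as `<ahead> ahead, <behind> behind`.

Reachable from 57ddfb6: {57ddfb6}.
Reachable from a209e9d: {20fc720, 2d9dc07, 2f1302d, 3a23660, 3b8c4ca, 57ddfb6, a209e9d, b0cbfcd, f6d8a9c}.
Only in 57ddfb6's history (ahead): {} — 0.
Only in a209e9d's history (behind): {20fc720, 2d9dc07, 2f1302d, 3a23660, 3b8c4ca, a209e9d, b0cbfcd, f6d8a9c} — 8.

0 ahead, 8 behind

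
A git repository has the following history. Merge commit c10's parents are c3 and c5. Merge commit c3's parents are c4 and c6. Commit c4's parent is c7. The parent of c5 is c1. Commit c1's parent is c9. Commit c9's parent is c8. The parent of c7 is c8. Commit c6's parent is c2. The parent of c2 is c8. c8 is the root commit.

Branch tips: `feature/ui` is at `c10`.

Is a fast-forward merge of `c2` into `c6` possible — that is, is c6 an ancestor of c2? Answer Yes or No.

No

A fast-forward from c6 to c2 is possible iff c6 is an ancestor of c2.
Ancestors of c2: {c2, c8}.
c6 is not among them, so fast-forward is not possible.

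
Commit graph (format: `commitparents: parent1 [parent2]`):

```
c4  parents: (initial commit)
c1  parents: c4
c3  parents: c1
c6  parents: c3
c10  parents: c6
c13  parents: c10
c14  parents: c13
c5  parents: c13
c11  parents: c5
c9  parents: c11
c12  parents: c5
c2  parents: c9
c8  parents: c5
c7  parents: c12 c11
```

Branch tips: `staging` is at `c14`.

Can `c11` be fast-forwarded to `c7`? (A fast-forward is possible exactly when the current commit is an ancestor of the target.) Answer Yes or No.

A fast-forward from c11 to c7 is possible iff c11 is an ancestor of c7.
Ancestors of c7: {c1, c10, c11, c12, c13, c3, c4, c5, c6, c7}.
c11 is among them, so fast-forward is possible.

Yes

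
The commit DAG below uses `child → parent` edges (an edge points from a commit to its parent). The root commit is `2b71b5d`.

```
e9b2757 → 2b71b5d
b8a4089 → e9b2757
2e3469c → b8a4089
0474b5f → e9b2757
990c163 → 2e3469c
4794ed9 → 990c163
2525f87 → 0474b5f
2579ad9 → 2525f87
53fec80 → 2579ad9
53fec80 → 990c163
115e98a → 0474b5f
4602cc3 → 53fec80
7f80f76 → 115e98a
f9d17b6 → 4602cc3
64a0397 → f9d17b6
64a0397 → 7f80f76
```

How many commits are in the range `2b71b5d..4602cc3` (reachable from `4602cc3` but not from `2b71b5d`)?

9

Reachable from 4602cc3: {0474b5f, 2525f87, 2579ad9, 2b71b5d, 2e3469c, 4602cc3, 53fec80, 990c163, b8a4089, e9b2757}.
Reachable from 2b71b5d: {2b71b5d}.
In 4602cc3's history but not 2b71b5d's: {0474b5f, 2525f87, 2579ad9, 2e3469c, 4602cc3, 53fec80, 990c163, b8a4089, e9b2757} — 9 commits.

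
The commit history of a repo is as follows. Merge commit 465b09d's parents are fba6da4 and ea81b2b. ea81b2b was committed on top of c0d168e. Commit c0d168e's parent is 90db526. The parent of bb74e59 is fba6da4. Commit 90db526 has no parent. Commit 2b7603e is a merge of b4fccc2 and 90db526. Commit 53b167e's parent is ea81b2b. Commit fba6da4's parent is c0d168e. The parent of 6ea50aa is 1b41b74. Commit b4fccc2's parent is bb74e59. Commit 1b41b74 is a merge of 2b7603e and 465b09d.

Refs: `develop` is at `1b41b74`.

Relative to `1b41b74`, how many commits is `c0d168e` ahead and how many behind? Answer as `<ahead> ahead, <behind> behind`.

0 ahead, 7 behind

Reachable from c0d168e: {90db526, c0d168e}.
Reachable from 1b41b74: {1b41b74, 2b7603e, 465b09d, 90db526, b4fccc2, bb74e59, c0d168e, ea81b2b, fba6da4}.
Only in c0d168e's history (ahead): {} — 0.
Only in 1b41b74's history (behind): {1b41b74, 2b7603e, 465b09d, b4fccc2, bb74e59, ea81b2b, fba6da4} — 7.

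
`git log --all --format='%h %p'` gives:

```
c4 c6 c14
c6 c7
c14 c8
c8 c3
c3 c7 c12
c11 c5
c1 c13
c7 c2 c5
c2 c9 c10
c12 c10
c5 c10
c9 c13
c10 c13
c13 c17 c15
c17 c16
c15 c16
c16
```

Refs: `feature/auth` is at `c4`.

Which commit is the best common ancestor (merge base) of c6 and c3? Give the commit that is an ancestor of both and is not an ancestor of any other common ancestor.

Ancestors of c6: {c10, c13, c15, c16, c17, c2, c5, c6, c7, c9}.
Ancestors of c3: {c10, c12, c13, c15, c16, c17, c2, c3, c5, c7, c9}.
Common ancestors: {c10, c13, c15, c16, c17, c2, c5, c7, c9}.
Among these, c7 is not an ancestor of any other common ancestor — it is the merge base.

c7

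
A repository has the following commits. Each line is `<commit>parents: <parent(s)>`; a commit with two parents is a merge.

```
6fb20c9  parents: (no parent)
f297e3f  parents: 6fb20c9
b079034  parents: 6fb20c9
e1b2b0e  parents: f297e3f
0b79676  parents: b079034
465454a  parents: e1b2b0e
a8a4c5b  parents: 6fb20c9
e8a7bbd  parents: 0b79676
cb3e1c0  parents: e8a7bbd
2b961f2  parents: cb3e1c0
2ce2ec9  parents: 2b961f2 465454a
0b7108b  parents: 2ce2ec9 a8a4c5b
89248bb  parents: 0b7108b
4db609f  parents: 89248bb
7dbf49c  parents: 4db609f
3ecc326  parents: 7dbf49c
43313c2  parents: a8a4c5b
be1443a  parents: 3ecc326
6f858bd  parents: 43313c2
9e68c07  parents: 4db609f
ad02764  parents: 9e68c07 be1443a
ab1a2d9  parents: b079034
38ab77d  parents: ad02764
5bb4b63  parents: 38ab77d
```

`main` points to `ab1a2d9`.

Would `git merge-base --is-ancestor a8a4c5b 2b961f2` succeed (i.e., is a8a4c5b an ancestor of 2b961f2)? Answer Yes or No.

No

Ancestors of 2b961f2: {0b79676, 2b961f2, 6fb20c9, b079034, cb3e1c0, e8a7bbd}.
a8a4c5b is not in that set, so it is not an ancestor of 2b961f2.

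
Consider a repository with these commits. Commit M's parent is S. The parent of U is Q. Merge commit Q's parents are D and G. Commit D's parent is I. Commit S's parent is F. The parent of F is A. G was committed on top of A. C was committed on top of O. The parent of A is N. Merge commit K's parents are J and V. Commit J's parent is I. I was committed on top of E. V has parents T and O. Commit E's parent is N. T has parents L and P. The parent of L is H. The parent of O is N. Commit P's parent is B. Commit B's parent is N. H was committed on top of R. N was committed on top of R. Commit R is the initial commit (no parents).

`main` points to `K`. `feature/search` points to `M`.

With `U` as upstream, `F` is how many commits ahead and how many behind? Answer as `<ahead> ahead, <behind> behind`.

Reachable from F: {A, F, N, R}.
Reachable from U: {A, D, E, G, I, N, Q, R, U}.
Only in F's history (ahead): {F} — 1.
Only in U's history (behind): {D, E, G, I, Q, U} — 6.

1 ahead, 6 behind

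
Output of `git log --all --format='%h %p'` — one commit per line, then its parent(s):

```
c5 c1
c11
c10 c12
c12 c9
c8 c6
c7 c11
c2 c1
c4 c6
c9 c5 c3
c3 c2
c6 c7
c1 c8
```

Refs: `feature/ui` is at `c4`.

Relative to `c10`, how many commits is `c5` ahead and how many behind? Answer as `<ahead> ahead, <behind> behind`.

0 ahead, 5 behind

Reachable from c5: {c1, c11, c5, c6, c7, c8}.
Reachable from c10: {c1, c10, c11, c12, c2, c3, c5, c6, c7, c8, c9}.
Only in c5's history (ahead): {} — 0.
Only in c10's history (behind): {c10, c12, c2, c3, c9} — 5.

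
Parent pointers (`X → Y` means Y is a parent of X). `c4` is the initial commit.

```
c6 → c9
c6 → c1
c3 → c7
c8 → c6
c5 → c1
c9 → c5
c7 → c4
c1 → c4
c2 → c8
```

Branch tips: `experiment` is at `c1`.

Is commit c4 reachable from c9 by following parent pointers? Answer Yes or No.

Ancestors of c9 (commits reachable by following parents): {c1, c4, c5, c9}.
c4 is in that set, so it is an ancestor of c9.

Yes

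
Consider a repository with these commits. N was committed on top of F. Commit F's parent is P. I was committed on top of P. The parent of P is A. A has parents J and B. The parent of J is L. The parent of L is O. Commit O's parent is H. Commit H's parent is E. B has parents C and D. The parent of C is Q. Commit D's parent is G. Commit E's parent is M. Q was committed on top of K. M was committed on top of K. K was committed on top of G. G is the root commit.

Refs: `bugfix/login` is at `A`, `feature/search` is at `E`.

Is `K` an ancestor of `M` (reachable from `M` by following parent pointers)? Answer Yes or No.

Yes

Ancestors of M (commits reachable by following parents): {G, K, M}.
K is in that set, so it is an ancestor of M.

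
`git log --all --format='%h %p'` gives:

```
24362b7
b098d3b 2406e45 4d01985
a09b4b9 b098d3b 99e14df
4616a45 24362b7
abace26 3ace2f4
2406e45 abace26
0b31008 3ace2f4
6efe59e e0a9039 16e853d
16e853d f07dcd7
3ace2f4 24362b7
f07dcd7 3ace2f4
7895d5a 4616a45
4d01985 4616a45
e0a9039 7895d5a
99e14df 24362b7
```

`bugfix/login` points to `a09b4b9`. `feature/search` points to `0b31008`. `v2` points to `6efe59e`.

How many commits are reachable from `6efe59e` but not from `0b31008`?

Reachable from 6efe59e: {16e853d, 24362b7, 3ace2f4, 4616a45, 6efe59e, 7895d5a, e0a9039, f07dcd7}.
Reachable from 0b31008: {0b31008, 24362b7, 3ace2f4}.
In 6efe59e's history but not 0b31008's: {16e853d, 4616a45, 6efe59e, 7895d5a, e0a9039, f07dcd7} — 6 commits.

6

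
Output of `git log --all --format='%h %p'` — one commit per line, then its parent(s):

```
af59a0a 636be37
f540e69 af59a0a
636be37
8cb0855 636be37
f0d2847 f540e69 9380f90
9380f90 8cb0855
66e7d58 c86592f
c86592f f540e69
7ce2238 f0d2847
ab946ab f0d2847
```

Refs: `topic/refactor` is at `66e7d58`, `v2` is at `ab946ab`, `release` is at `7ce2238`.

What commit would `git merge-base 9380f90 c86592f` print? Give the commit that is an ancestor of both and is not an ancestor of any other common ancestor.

Ancestors of 9380f90: {636be37, 8cb0855, 9380f90}.
Ancestors of c86592f: {636be37, af59a0a, c86592f, f540e69}.
Common ancestors: {636be37}.
The only common ancestor is 636be37, so it is the merge base.

636be37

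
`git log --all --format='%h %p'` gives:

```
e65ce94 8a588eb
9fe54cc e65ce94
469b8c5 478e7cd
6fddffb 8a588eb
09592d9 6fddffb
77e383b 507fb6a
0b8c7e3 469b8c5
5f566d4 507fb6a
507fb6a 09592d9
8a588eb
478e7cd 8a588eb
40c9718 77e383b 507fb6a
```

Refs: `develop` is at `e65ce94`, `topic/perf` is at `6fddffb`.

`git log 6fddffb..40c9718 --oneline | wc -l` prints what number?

4

Reachable from 40c9718: {09592d9, 40c9718, 507fb6a, 6fddffb, 77e383b, 8a588eb}.
Reachable from 6fddffb: {6fddffb, 8a588eb}.
In 40c9718's history but not 6fddffb's: {09592d9, 40c9718, 507fb6a, 77e383b} — 4 commits.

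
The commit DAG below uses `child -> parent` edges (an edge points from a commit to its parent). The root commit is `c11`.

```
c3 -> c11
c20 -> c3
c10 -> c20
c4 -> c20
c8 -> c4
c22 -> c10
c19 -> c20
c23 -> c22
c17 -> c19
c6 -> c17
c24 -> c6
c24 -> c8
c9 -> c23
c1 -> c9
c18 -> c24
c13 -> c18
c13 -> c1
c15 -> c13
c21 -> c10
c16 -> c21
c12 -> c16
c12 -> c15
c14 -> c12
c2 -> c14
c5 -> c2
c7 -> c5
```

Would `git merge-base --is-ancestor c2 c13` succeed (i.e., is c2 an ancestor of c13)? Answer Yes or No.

No

Ancestors of c13: {c1, c10, c11, c13, c17, c18, c19, c20, c22, c23, c24, c3, c4, c6, c8, c9}.
c2 is not in that set, so it is not an ancestor of c13.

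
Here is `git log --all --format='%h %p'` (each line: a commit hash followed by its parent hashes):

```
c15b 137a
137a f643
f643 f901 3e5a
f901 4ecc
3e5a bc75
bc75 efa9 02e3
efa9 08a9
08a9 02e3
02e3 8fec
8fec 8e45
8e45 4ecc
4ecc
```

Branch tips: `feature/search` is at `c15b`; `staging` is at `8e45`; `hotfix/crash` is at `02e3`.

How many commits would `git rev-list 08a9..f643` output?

5

Reachable from f643: {02e3, 08a9, 3e5a, 4ecc, 8e45, 8fec, bc75, efa9, f643, f901}.
Reachable from 08a9: {02e3, 08a9, 4ecc, 8e45, 8fec}.
In f643's history but not 08a9's: {3e5a, bc75, efa9, f643, f901} — 5 commits.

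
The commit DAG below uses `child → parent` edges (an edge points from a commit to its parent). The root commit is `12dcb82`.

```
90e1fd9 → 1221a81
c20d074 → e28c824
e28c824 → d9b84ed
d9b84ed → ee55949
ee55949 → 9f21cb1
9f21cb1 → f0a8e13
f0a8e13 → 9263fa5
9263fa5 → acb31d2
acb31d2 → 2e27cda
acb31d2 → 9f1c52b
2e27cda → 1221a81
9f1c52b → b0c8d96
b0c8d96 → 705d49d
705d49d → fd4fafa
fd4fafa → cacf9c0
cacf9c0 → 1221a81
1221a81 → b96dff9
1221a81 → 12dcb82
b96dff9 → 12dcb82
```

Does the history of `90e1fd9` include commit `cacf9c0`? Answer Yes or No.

Ancestors of 90e1fd9: {1221a81, 12dcb82, 90e1fd9, b96dff9}.
cacf9c0 is not in that set, so it is not an ancestor of 90e1fd9.

No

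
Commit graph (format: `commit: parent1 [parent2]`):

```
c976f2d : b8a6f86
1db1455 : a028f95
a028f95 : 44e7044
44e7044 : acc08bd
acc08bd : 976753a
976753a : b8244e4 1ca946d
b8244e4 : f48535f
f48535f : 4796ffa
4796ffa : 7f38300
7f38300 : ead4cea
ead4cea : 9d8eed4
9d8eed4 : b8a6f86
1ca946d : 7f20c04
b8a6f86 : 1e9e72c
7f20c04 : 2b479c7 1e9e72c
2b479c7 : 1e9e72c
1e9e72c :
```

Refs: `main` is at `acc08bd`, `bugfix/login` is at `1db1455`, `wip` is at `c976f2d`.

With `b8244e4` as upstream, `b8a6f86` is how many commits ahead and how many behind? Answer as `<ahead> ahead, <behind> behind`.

0 ahead, 6 behind

Reachable from b8a6f86: {1e9e72c, b8a6f86}.
Reachable from b8244e4: {1e9e72c, 4796ffa, 7f38300, 9d8eed4, b8244e4, b8a6f86, ead4cea, f48535f}.
Only in b8a6f86's history (ahead): {} — 0.
Only in b8244e4's history (behind): {4796ffa, 7f38300, 9d8eed4, b8244e4, ead4cea, f48535f} — 6.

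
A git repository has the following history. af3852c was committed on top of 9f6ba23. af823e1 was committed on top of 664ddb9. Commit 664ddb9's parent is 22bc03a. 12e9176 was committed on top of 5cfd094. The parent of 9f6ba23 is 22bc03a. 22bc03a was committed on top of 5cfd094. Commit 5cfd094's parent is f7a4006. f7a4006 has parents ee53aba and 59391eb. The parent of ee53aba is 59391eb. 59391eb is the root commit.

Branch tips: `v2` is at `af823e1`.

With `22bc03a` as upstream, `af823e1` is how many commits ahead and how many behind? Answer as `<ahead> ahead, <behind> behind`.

Reachable from af823e1: {22bc03a, 59391eb, 5cfd094, 664ddb9, af823e1, ee53aba, f7a4006}.
Reachable from 22bc03a: {22bc03a, 59391eb, 5cfd094, ee53aba, f7a4006}.
Only in af823e1's history (ahead): {664ddb9, af823e1} — 2.
Only in 22bc03a's history (behind): {} — 0.

2 ahead, 0 behind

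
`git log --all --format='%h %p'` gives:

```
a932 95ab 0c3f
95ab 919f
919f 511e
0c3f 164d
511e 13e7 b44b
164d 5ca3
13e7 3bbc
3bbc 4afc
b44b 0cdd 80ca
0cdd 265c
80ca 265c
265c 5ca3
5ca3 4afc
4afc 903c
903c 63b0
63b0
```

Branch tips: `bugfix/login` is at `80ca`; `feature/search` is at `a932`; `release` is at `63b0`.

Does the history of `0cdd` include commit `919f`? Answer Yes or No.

No

Ancestors of 0cdd: {0cdd, 265c, 4afc, 5ca3, 63b0, 903c}.
919f is not in that set, so it is not an ancestor of 0cdd.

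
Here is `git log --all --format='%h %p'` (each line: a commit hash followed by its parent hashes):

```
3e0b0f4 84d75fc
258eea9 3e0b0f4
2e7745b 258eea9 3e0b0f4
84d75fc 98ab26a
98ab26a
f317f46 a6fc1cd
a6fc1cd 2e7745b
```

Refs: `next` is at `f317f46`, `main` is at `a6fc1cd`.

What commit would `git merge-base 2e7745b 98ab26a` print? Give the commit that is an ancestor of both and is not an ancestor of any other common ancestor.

Ancestors of 2e7745b: {258eea9, 2e7745b, 3e0b0f4, 84d75fc, 98ab26a}.
Ancestors of 98ab26a: {98ab26a}.
Common ancestors: {98ab26a}.
The only common ancestor is 98ab26a, so it is the merge base.

98ab26a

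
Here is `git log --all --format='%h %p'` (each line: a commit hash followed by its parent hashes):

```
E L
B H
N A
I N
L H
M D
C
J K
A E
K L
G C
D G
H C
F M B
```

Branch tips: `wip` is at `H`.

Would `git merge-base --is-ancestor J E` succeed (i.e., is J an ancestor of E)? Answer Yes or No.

Ancestors of E: {C, E, H, L}.
J is not in that set, so it is not an ancestor of E.

No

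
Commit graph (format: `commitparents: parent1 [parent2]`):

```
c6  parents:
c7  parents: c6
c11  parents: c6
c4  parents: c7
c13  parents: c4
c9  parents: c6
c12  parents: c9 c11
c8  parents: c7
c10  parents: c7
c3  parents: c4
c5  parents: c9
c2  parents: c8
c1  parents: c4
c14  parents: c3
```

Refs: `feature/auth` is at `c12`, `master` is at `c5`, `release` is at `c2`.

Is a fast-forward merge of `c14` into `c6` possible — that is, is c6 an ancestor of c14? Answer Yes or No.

A fast-forward from c6 to c14 is possible iff c6 is an ancestor of c14.
Ancestors of c14: {c14, c3, c4, c6, c7}.
c6 is among them, so fast-forward is possible.

Yes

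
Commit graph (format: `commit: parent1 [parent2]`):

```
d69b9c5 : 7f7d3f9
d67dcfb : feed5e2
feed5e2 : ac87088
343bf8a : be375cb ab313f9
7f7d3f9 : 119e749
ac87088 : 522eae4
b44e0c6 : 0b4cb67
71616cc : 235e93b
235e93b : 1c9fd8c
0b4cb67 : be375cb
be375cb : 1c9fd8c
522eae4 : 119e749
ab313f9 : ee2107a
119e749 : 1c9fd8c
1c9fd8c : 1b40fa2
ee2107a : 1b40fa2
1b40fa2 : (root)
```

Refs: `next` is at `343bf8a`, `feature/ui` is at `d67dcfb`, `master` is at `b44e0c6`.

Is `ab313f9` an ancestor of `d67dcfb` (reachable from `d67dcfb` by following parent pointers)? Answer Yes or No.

No

Ancestors of d67dcfb: {119e749, 1b40fa2, 1c9fd8c, 522eae4, ac87088, d67dcfb, feed5e2}.
ab313f9 is not in that set, so it is not an ancestor of d67dcfb.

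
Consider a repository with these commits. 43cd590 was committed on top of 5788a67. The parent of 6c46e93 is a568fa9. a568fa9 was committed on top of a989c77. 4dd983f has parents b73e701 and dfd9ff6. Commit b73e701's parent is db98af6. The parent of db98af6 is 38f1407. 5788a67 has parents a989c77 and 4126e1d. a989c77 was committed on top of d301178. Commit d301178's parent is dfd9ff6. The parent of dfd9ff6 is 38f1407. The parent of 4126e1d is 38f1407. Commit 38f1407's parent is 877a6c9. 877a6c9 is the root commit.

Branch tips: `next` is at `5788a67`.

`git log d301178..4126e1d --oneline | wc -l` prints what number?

1

Reachable from 4126e1d: {38f1407, 4126e1d, 877a6c9}.
Reachable from d301178: {38f1407, 877a6c9, d301178, dfd9ff6}.
In 4126e1d's history but not d301178's: {4126e1d} — 1 commit.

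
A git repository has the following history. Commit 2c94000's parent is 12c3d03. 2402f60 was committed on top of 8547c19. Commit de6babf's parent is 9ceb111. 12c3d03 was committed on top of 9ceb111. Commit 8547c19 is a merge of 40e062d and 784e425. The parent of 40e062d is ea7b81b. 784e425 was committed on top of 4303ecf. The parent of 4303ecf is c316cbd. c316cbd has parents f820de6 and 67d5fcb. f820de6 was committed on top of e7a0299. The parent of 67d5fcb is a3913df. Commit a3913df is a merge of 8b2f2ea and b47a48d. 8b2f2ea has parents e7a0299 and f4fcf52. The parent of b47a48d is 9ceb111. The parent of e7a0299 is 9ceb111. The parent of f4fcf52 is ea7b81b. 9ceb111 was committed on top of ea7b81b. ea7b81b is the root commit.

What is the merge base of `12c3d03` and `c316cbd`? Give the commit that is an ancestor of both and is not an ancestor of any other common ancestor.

Ancestors of 12c3d03: {12c3d03, 9ceb111, ea7b81b}.
Ancestors of c316cbd: {67d5fcb, 8b2f2ea, 9ceb111, a3913df, b47a48d, c316cbd, e7a0299, ea7b81b, f4fcf52, f820de6}.
Common ancestors: {9ceb111, ea7b81b}.
Among these, 9ceb111 is not an ancestor of any other common ancestor — it is the merge base.

9ceb111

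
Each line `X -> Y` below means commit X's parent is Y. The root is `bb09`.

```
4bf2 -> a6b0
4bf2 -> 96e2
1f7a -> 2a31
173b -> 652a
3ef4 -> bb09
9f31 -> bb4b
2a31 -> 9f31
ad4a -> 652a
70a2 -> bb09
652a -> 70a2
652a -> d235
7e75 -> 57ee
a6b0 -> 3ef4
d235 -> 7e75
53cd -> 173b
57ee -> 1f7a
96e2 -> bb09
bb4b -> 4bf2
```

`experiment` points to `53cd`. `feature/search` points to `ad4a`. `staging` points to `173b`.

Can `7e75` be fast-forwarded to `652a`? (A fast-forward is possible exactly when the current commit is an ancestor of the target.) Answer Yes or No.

A fast-forward from 7e75 to 652a is possible iff 7e75 is an ancestor of 652a.
Ancestors of 652a: {1f7a, 2a31, 3ef4, 4bf2, 57ee, 652a, 70a2, 7e75, 96e2, 9f31, a6b0, bb09, bb4b, d235}.
7e75 is among them, so fast-forward is possible.

Yes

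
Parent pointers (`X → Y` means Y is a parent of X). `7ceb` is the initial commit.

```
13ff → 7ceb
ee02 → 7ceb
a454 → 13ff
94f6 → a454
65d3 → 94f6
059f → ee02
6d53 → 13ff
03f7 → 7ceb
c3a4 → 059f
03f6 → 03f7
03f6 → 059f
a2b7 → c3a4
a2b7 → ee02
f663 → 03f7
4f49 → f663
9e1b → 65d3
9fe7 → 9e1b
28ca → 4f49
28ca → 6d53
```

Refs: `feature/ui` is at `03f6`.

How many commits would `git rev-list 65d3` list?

Walking parent pointers from 65d3: reachable set = {13ff, 65d3, 7ceb, 94f6, a454}.
That is 5 commits.

5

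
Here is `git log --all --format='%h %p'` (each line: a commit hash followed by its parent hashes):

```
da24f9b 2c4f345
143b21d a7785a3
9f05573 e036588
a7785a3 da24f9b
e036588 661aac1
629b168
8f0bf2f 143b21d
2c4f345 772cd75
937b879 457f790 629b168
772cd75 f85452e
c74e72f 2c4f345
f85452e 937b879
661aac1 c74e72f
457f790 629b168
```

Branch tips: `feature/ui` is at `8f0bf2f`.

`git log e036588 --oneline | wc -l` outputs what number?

9

Walking parent pointers from e036588: reachable set = {2c4f345, 457f790, 629b168, 661aac1, 772cd75, 937b879, c74e72f, e036588, f85452e}.
That is 9 commits.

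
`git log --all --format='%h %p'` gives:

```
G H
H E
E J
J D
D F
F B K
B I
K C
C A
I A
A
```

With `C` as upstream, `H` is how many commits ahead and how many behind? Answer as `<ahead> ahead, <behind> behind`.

Reachable from H: {A, B, C, D, E, F, H, I, J, K}.
Reachable from C: {A, C}.
Only in H's history (ahead): {B, D, E, F, H, I, J, K} — 8.
Only in C's history (behind): {} — 0.

8 ahead, 0 behind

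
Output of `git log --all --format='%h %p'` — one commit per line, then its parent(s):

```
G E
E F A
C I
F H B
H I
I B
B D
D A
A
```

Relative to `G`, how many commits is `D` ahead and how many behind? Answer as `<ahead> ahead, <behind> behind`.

Reachable from D: {A, D}.
Reachable from G: {A, B, D, E, F, G, H, I}.
Only in D's history (ahead): {} — 0.
Only in G's history (behind): {B, E, F, G, H, I} — 6.

0 ahead, 6 behind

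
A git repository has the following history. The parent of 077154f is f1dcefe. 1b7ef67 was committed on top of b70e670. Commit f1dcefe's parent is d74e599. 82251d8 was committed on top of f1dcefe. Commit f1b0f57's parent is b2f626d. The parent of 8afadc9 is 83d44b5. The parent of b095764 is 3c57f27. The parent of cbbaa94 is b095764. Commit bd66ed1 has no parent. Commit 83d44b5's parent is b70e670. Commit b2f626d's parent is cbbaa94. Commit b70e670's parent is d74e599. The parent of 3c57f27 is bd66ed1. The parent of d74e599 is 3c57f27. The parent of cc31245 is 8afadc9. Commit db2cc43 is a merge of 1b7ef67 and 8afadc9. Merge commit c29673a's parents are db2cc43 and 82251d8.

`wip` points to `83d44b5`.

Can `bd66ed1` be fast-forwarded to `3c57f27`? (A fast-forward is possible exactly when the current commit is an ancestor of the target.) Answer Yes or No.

A fast-forward from bd66ed1 to 3c57f27 is possible iff bd66ed1 is an ancestor of 3c57f27.
Ancestors of 3c57f27: {3c57f27, bd66ed1}.
bd66ed1 is among them, so fast-forward is possible.

Yes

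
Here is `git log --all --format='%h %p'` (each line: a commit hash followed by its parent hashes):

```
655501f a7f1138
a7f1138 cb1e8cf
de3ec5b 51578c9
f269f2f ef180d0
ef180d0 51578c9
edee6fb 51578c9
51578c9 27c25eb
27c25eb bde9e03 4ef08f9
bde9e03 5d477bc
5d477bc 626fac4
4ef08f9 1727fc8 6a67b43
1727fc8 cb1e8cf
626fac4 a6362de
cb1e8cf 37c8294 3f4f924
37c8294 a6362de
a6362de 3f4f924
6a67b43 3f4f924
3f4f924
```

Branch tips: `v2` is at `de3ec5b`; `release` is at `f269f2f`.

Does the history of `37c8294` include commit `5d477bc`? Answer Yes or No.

Ancestors of 37c8294: {37c8294, 3f4f924, a6362de}.
5d477bc is not in that set, so it is not an ancestor of 37c8294.

No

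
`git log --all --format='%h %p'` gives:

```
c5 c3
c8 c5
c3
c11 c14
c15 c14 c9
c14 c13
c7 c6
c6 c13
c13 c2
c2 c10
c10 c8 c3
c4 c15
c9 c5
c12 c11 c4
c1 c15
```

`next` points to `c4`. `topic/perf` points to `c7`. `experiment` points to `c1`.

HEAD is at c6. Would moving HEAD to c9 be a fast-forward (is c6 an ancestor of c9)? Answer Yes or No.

No

A fast-forward from c6 to c9 is possible iff c6 is an ancestor of c9.
Ancestors of c9: {c3, c5, c9}.
c6 is not among them, so fast-forward is not possible.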